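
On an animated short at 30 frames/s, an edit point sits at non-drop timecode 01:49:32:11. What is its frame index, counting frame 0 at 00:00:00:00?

Total seconds to the label: (1 × 3600 + 49 × 60 + 32) = 6572.
Frame index = 6572 × 30 + 11 = 197171.

frame 197171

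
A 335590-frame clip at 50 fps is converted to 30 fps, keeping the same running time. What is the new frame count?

Frames at target rate = 335590 × (30) / (50) = 201354.

201354 frames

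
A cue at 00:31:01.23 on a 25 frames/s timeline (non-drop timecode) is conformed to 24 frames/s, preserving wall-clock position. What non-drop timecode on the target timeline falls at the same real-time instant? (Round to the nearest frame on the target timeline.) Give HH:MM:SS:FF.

Source frame index: (0×3600 + 31×60 + 1) × 25 + 23 = 46548.
Real time: 46548 / (25) = 46548/25 s.
Target frame: (46548/25) × (24) = 1117152/25 ≈ 44686.080 → 44686.
At 24 labels/s: frame 44686 → 00:31:01:22.

00:31:01:22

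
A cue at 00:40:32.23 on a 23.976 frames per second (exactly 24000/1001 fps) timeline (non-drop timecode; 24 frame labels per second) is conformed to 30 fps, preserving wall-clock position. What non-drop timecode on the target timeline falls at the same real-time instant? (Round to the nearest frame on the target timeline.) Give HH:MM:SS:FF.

00:40:35:12

Source frame index: (0×3600 + 40×60 + 32) × 24 + 23 = 58391.
Real time: 58391 / (24000/1001) = 58449391/24000 s.
Target frame: (58449391/24000) × (30) = 58449391/800 ≈ 73061.739 → 73062.
At 30 labels/s: frame 73062 → 00:40:35:12.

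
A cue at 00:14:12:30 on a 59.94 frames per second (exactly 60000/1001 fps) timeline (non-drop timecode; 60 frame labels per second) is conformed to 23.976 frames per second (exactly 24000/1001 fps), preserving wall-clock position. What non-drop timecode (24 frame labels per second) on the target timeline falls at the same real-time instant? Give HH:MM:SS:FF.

00:14:12:12

Source frame index: (0×3600 + 14×60 + 12) × 60 + 30 = 51150.
Real time: 51150 / (60000/1001) = 341341/400 s.
Target frame: (341341/400) × (24000/1001) = 20460.
At 24 labels/s: frame 20460 → 00:14:12:12.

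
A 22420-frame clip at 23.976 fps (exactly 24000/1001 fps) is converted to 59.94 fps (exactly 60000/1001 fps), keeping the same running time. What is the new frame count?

56050 frames

Target frames = source frames × (target rate / source rate) = 22420 × (60000/1001)/(24000/1001) = 22420 × 5/2 = 56050.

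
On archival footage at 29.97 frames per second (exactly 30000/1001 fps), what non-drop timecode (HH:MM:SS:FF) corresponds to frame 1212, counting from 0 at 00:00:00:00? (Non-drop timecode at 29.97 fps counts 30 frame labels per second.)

00:00:40:12

1212 ÷ 30 = 40 full seconds, remainder 12 frames.
40 s = 0 h 0 min 40 s.
Timecode: 00:00:40:12.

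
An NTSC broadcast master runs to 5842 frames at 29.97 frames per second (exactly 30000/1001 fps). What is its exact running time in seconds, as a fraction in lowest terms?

2923921/15000 seconds

Running time = 5842 ÷ (30000/1001) = 5842 × 1001/30000 = 2923921/15000 s.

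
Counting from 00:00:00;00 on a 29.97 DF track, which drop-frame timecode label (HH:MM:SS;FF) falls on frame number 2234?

Each 10-minute DF block holds 10 × 60 × 30 − 9 × 2 = 17982 frames. 2234 ÷ 17982 → 0 full blocks, remainder 2234.
Within the partial block the first minute is 1800 frames and each further minute 1798, so 1 further minute boundary passed. Total skipped labels = 18 × 0 + 2 × 1 = 2.
Non-drop label index = 2234 + 2 = 2236; at 30 labels/s that is 00:01:14:16, i.e. DF 00:01:14;16.

00:01:14;16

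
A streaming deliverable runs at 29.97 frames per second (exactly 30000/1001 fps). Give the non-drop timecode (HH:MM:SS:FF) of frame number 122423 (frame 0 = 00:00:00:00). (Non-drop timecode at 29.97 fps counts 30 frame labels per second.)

01:08:00:23

122423 ÷ 30 = 4080 full seconds, remainder 23 frames.
4080 s = 1 h 8 min 0 s.
Timecode: 01:08:00:23.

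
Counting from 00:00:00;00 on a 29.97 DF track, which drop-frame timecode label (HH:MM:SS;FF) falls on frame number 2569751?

Ten DF minutes hold 17982 frames, so frame 2569751 lies in block 142 (frames 2553444–2571425) with 16307 frames into that block.
The block's first minute is 1800 frames and the rest 1798 each; 16307 frames reaches minute 9, so 142 × 18 + 9 × 2 = 2574 labels have been skipped so far.
Adding those back, label number 2569751 + 2574 = 2572325 at 30 labels/s is 85744 s + 5 f = 23 h 49 min 4 s frame 5, i.e. 23:49:04;05.

23:49:04;05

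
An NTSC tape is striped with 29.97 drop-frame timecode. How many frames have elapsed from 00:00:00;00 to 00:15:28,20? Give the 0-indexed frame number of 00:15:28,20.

27832

Complete 10-minute blocks: 1, each 17982 frames → 17982.
Remaining 5 whole minutes in the current block: 1800 + 4 × 1798 = 8992 frames.
Within the current minute: 28 × 30 + 20 − 2 = 858 (labels ;00/;01 skipped at this minute). Total = 17982 + 8992 + 858 = 27832.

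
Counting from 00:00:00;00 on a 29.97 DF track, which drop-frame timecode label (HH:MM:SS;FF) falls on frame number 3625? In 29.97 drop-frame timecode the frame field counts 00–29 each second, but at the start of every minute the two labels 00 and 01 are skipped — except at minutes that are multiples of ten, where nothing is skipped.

Ten DF minutes hold 17982 frames, so frame 3625 lies in block 0 (frames 0–17981) with 3625 frames into that block.
The block's first minute is 1800 frames and the rest 1798 each; 3625 frames reaches minute 2, so 0 × 18 + 2 × 2 = 4 labels have been skipped so far.
Adding those back, label number 3625 + 4 = 3629 at 30 labels/s is 120 s + 29 f = 0 h 2 min 0 s frame 29, i.e. 00:02:00;29.

00:02:00;29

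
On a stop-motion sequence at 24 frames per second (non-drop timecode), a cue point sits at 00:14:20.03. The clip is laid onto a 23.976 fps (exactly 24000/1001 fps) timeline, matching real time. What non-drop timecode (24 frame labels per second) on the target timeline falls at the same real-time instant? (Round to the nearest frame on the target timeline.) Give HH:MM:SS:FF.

Source frame index: (0×3600 + 14×60 + 20) × 24 + 3 = 20643.
Real time: 20643 / (24) = 6881/8 s.
Target frame: (6881/8) × (24000/1001) = 2949000/143 ≈ 20622.378 → 20622.
At 24 labels/s: frame 20622 → 00:14:19:06.

00:14:19:06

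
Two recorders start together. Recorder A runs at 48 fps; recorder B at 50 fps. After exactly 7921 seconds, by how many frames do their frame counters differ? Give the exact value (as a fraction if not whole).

A emits 48 × 7921 = 380208 frames; B emits 50 × 7921 = 396050.
Difference = 15842 frames; B is ahead of A.

15842 frames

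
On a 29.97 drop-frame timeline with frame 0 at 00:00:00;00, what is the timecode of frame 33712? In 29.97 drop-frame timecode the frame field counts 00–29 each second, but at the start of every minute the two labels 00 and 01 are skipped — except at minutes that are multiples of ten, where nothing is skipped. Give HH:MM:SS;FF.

00:18:44;26

Ten DF minutes hold 17982 frames, so frame 33712 lies in block 1 (frames 17982–35963) with 15730 frames into that block.
The block's first minute is 1800 frames and the rest 1798 each; 15730 frames reaches minute 8, so 1 × 18 + 8 × 2 = 34 labels have been skipped so far.
Adding those back, label number 33712 + 34 = 33746 at 30 labels/s is 1124 s + 26 f = 0 h 18 min 44 s frame 26, i.e. 00:18:44;26.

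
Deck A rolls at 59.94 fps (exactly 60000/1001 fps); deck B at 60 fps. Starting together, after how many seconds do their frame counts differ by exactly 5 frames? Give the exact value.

1001/12 seconds

The gap grows by |60 − 60000/1001| = 60/1001 frames per second.
Time for a 5-frame gap: 5 ÷ (60/1001) = 1001/12 s.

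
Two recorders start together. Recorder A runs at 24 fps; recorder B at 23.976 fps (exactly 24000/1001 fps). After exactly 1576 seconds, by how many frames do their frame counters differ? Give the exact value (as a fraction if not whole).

37824/1001 frames

A emits 24 × 1576 = 37824 frames; B emits 24000/1001 × 1576 = 37824000/1001.
Difference = 37824/1001 frames (≈ 37.7862); B is behind A.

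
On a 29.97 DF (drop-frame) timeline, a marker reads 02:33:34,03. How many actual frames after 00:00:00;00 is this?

276147

As if non-drop at 30 labels/s: (2 × 3600 + 33 × 60 + 34) × 30 + 3 = 276423.
Minute boundaries passed: 153; those not divisible by 10: 153 − 15 = 138; dropped labels = 2 × 138 = 276.
Actual frame index = 276423 − 276 = 276147.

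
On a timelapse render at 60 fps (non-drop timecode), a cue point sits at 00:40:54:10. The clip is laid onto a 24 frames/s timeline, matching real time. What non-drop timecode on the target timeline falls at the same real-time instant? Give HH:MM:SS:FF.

00:40:54:04

Source frame index: (0×3600 + 40×60 + 54) × 60 + 10 = 147250.
Real time: 147250 / (60) = 14725/6 s.
Target frame: (14725/6) × (24) = 58900.
At 24 labels/s: frame 58900 → 00:40:54:04.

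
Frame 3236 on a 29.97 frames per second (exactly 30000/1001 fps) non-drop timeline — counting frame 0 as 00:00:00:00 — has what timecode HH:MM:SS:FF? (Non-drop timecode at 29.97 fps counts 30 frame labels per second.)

3236 ÷ 30 = 107 full seconds, remainder 26 frames.
107 s = 0 h 1 min 47 s.
Timecode: 00:01:47:26.

00:01:47:26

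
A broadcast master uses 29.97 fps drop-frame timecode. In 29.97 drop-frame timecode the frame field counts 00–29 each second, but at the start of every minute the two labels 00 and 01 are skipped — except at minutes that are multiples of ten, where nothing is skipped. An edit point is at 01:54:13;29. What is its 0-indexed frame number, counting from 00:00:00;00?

205413

Complete 10-minute blocks: 11, each 17982 frames → 197802.
Remaining 4 whole minutes in the current block: 1800 + 3 × 1798 = 7194 frames.
Within the current minute: 13 × 30 + 29 − 2 = 417 (labels ;00/;01 skipped at this minute). Total = 197802 + 7194 + 417 = 205413.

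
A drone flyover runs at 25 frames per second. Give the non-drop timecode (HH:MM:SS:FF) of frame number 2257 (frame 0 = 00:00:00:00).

00:01:30:07

2257 ÷ 25 = 90 full seconds, remainder 7 frames.
90 s = 0 h 1 min 30 s.
Timecode: 00:01:30:07.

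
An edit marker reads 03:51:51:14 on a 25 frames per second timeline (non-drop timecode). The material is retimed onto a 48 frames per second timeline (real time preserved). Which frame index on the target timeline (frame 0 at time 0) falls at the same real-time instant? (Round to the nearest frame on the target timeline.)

frame 667755

Source frame index: (3×3600 + 51×60 + 51) × 25 + 14 = 347789.
Real time: 347789 / (25) = 347789/25 s.
Target frame: (347789/25) × (48) = 16693872/25 ≈ 667754.880 → 667755.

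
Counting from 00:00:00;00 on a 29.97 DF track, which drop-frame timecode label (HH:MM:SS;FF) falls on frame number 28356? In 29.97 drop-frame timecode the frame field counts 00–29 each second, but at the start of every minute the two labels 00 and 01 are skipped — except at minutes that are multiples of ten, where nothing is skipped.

00:15:46;04

Ten DF minutes hold 17982 frames, so frame 28356 lies in block 1 (frames 17982–35963) with 10374 frames into that block.
The block's first minute is 1800 frames and the rest 1798 each; 10374 frames reaches minute 5, so 1 × 18 + 5 × 2 = 28 labels have been skipped so far.
Adding those back, label number 28356 + 28 = 28384 at 30 labels/s is 946 s + 4 f = 0 h 15 min 46 s frame 4, i.e. 00:15:46;04.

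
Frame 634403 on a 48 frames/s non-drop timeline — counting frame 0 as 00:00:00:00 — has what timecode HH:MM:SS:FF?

03:40:16:35

634403 ÷ 48 = 13216 full seconds, remainder 35 frames.
13216 s = 3 h 40 min 16 s.
Timecode: 03:40:16:35.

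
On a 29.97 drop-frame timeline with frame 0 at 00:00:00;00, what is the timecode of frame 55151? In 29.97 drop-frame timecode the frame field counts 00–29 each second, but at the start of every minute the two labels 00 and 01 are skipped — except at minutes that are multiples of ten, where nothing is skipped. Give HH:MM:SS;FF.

Ten DF minutes hold 17982 frames, so frame 55151 lies in block 3 (frames 53946–71927) with 1205 frames into that block.
The block's first minute is 1800 frames and the rest 1798 each; 1205 frames reaches minute 0, so 3 × 18 + 0 × 2 = 54 labels have been skipped so far.
Adding those back, label number 55151 + 54 = 55205 at 30 labels/s is 1840 s + 5 f = 0 h 30 min 40 s frame 5, i.e. 00:30:40;05.

00:30:40;05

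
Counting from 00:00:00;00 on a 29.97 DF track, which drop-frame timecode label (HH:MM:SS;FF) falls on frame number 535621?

04:57:51;27

Each 10-minute DF block holds 10 × 60 × 30 − 9 × 2 = 17982 frames. 535621 ÷ 17982 → 29 full blocks, remainder 14143.
Within the partial block the first minute is 1800 frames and each further minute 1798, so 7 further minute boundaries passed. Total skipped labels = 18 × 29 + 2 × 7 = 536.
Non-drop label index = 535621 + 536 = 536157; at 30 labels/s that is 04:57:51:27, i.e. DF 04:57:51;27.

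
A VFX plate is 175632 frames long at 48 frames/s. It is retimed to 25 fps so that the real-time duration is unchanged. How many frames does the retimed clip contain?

Target frames = source frames × (target rate / source rate) = 175632 × (25)/(48) = 175632 × 25/48 = 91475.

91475 frames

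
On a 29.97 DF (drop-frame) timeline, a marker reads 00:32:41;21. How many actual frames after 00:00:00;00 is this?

58793

As if non-drop at 30 labels/s: (0 × 3600 + 32 × 60 + 41) × 30 + 21 = 58851.
Minute boundaries passed: 32; those not divisible by 10: 32 − 3 = 29; dropped labels = 2 × 29 = 58.
Actual frame index = 58851 − 58 = 58793.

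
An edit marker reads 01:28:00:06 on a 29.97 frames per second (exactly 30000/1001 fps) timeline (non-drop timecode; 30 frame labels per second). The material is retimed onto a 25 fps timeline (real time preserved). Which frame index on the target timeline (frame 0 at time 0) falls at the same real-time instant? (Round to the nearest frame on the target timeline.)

frame 132137

Source frame index: (1×3600 + 28×60 + 0) × 30 + 6 = 158406.
Real time: 158406 / (30000/1001) = 26427401/5000 s.
Target frame: (26427401/5000) × (25) = 26427401/200 ≈ 132137.005 → 132137.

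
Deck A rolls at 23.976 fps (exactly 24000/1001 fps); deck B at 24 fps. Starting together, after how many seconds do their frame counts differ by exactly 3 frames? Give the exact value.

125.125 seconds

The gap grows by |24 − 24000/1001| = 24/1001 frames per second.
Time for a 3-frame gap: 3 ÷ (24/1001) = 125.125 s.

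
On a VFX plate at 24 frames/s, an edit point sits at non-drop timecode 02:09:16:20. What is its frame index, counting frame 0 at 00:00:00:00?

Total seconds to the label: (2 × 3600 + 9 × 60 + 16) = 7756.
Frame index = 7756 × 24 + 20 = 186164.

186164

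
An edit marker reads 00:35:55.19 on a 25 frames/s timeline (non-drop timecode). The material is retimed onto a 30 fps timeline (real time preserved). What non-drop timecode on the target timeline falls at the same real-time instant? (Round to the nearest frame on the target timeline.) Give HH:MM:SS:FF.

00:35:55:23

Source frame index: (0×3600 + 35×60 + 55) × 25 + 19 = 53894.
Real time: 53894 / (25) = 53894/25 s.
Target frame: (53894/25) × (30) = 323364/5 ≈ 64672.800 → 64673.
At 30 labels/s: frame 64673 → 00:35:55:23.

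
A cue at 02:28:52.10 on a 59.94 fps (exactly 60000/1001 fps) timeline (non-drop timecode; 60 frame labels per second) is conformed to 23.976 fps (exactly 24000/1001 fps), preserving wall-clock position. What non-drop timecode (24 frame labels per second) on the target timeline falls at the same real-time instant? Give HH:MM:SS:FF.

02:28:52:04

Source frame index: (2×3600 + 28×60 + 52) × 60 + 10 = 535930.
Real time: 535930 / (60000/1001) = 53646593/6000 s.
Target frame: (53646593/6000) × (24000/1001) = 214372.
At 24 labels/s: frame 214372 → 02:28:52:04.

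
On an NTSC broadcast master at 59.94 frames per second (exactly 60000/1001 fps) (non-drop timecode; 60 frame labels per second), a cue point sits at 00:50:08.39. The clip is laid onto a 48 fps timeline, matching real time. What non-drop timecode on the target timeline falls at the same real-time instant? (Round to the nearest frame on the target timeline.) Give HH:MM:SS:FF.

Source frame index: (0×3600 + 50×60 + 8) × 60 + 39 = 180519.
Real time: 180519 / (60000/1001) = 60233173/20000 s.
Target frame: (60233173/20000) × (48) = 180699519/1250 ≈ 144559.615 → 144560.
At 48 labels/s: frame 144560 → 00:50:11:32.

00:50:11:32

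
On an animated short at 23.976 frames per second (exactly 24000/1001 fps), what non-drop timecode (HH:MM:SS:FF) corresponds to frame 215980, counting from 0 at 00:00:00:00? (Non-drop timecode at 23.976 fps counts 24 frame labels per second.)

02:29:59:04

215980 ÷ 24 = 8999 full seconds, remainder 4 frames.
8999 s = 2 h 29 min 59 s.
Timecode: 02:29:59:04.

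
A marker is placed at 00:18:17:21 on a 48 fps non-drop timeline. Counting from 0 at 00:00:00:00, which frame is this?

Total seconds to the label: (0 × 3600 + 18 × 60 + 17) = 1097.
Frame index = 1097 × 48 + 21 = 52677.

52677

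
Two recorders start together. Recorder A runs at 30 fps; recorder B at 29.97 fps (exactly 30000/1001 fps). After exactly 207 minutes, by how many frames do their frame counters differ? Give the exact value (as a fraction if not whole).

372600/1001 frames

207 min = 12420 s.
A emits 30 × 12420 = 372600 frames; B emits 30000/1001 × 12420 = 372600000/1001.
Difference = 372600/1001 frames (≈ 372.2278); B is behind A.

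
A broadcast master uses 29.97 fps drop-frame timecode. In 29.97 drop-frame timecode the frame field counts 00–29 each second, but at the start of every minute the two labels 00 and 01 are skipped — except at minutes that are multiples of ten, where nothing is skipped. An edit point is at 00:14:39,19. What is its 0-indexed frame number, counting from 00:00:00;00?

26363

As if non-drop at 30 labels/s: (0 × 3600 + 14 × 60 + 39) × 30 + 19 = 26389.
Minute boundaries passed: 14; those not divisible by 10: 14 − 1 = 13; dropped labels = 2 × 13 = 26.
Actual frame index = 26389 − 26 = 26363.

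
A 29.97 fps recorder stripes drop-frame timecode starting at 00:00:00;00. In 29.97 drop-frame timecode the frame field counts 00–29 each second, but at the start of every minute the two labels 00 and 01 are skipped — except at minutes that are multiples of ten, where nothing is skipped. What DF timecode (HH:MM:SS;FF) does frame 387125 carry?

Ten DF minutes hold 17982 frames, so frame 387125 lies in block 21 (frames 377622–395603) with 9503 frames into that block.
The block's first minute is 1800 frames and the rest 1798 each; 9503 frames reaches minute 5, so 21 × 18 + 5 × 2 = 388 labels have been skipped so far.
Adding those back, label number 387125 + 388 = 387513 at 30 labels/s is 12917 s + 3 f = 3 h 35 min 17 s frame 3, i.e. 03:35:17;03.

03:35:17;03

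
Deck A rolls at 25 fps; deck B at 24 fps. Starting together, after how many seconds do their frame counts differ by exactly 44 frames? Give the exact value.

The gap grows by |24 − 25| = 1 frame per second.
Time for a 44-frame gap: 44 ÷ (1) = 44 s.

44 seconds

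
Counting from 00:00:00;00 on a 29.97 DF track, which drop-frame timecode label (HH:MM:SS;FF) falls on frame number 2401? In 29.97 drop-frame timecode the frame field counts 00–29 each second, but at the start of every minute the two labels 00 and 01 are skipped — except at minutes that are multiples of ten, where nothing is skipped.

Each 10-minute DF block holds 10 × 60 × 30 − 9 × 2 = 17982 frames. 2401 ÷ 17982 → 0 full blocks, remainder 2401.
Within the partial block the first minute is 1800 frames and each further minute 1798, so 1 further minute boundary passed. Total skipped labels = 18 × 0 + 2 × 1 = 2.
Non-drop label index = 2401 + 2 = 2403; at 30 labels/s that is 00:01:20:03, i.e. DF 00:01:20;03.

00:01:20;03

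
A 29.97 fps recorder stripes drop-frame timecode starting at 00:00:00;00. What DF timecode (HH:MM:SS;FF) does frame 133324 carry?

Each 10-minute DF block holds 10 × 60 × 30 − 9 × 2 = 17982 frames. 133324 ÷ 17982 → 7 full blocks, remainder 7450.
Within the partial block the first minute is 1800 frames and each further minute 1798, so 4 further minute boundaries passed. Total skipped labels = 18 × 7 + 2 × 4 = 134.
Non-drop label index = 133324 + 134 = 133458; at 30 labels/s that is 01:14:08:18, i.e. DF 01:14:08;18.

01:14:08;18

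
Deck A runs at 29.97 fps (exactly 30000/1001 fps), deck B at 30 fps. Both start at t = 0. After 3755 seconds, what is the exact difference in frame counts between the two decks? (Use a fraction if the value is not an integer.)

A emits 30000/1001 × 3755 = 112650000/1001 frames; B emits 30 × 3755 = 112650.
Difference = 112650/1001 frames (≈ 112.5375); B is ahead of A.

112650/1001 frames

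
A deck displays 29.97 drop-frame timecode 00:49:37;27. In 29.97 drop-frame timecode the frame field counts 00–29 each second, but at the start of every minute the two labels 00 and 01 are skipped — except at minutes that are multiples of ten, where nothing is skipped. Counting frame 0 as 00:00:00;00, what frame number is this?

89247

Complete 10-minute blocks: 4, each 17982 frames → 71928.
Remaining 9 whole minutes in the current block: 1800 + 8 × 1798 = 16184 frames.
Within the current minute: 37 × 30 + 27 − 2 = 1135 (labels ;00/;01 skipped at this minute). Total = 71928 + 16184 + 1135 = 89247.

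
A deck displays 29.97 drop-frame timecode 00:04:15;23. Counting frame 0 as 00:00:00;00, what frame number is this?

As if non-drop at 30 labels/s: (0 × 3600 + 4 × 60 + 15) × 30 + 23 = 7673.
Minute boundaries passed: 4; those not divisible by 10: 4 − 0 = 4; dropped labels = 2 × 4 = 8.
Actual frame index = 7673 − 8 = 7665.

7665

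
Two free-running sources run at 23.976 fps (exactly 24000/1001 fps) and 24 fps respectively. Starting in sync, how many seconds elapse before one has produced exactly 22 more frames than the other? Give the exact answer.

The gap grows by |24 − 24000/1001| = 24/1001 frames per second.
Time for a 22-frame gap: 22 ÷ (24/1001) = 11011/12 s.

11011/12 seconds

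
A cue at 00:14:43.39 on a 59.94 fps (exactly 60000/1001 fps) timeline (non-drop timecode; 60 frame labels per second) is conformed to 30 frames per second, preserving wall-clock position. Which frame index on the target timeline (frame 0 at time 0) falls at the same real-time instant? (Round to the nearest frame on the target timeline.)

Source frame index: (0×3600 + 14×60 + 43) × 60 + 39 = 53019.
Real time: 53019 / (60000/1001) = 17690673/20000 s.
Target frame: (17690673/20000) × (30) = 53072019/2000 ≈ 26536.010 → 26536.

frame 26536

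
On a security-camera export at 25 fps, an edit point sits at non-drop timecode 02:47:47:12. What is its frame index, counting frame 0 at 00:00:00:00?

Total seconds to the label: (2 × 3600 + 47 × 60 + 47) = 10067.
Frame index = 10067 × 25 + 12 = 251687.

251687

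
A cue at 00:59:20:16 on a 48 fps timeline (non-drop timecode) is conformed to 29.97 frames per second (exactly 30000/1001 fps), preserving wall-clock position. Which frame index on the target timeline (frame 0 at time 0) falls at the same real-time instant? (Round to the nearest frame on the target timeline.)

frame 106703

Source frame index: (0×3600 + 59×60 + 20) × 48 + 16 = 170896.
Real time: 170896 / (48) = 10681/3 s.
Target frame: (10681/3) × (30000/1001) = 9710000/91 ≈ 106703.297 → 106703.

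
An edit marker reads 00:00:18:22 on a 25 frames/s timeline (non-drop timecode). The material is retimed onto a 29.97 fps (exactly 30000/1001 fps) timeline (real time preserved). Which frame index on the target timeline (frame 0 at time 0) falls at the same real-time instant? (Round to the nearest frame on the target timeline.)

Source frame index: (0×3600 + 0×60 + 18) × 25 + 22 = 472.
Real time: 472 / (25) = 472/25 s.
Target frame: (472/25) × (30000/1001) = 566400/1001 ≈ 565.834 → 566.

frame 566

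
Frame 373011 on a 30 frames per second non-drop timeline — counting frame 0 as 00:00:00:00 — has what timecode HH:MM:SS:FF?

03:27:13:21

373011 ÷ 30 = 12433 full seconds, remainder 21 frames.
12433 s = 3 h 27 min 13 s.
Timecode: 03:27:13:21.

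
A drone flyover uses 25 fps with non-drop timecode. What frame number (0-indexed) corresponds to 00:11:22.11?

frame 17061

Total seconds to the label: (0 × 3600 + 11 × 60 + 22) = 682.
Frame index = 682 × 25 + 11 = 17061.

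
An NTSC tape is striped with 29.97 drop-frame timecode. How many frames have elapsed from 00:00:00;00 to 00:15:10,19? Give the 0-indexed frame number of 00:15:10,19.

Complete 10-minute blocks: 1, each 17982 frames → 17982.
Remaining 5 whole minutes in the current block: 1800 + 4 × 1798 = 8992 frames.
Within the current minute: 10 × 30 + 19 − 2 = 317 (labels ;00/;01 skipped at this minute). Total = 17982 + 8992 + 317 = 27291.

27291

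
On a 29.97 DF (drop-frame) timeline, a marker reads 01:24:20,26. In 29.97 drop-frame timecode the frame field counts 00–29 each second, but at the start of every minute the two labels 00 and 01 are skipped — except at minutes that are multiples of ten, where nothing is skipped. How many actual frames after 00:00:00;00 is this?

Complete 10-minute blocks: 8, each 17982 frames → 143856.
Remaining 4 whole minutes in the current block: 1800 + 3 × 1798 = 7194 frames.
Within the current minute: 20 × 30 + 26 − 2 = 624 (labels ;00/;01 skipped at this minute). Total = 143856 + 7194 + 624 = 151674.

151674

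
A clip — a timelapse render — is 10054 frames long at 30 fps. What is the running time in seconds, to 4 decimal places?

Running time = 10054 × 1/30 = 5027/15 s ≈ 335.1333 s.

335.1333 seconds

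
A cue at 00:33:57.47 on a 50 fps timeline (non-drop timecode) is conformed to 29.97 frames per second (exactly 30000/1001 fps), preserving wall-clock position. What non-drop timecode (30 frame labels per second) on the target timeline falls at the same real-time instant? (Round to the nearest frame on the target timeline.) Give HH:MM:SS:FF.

00:33:55:27

Source frame index: (0×3600 + 33×60 + 57) × 50 + 47 = 101897.
Real time: 101897 / (50) = 101897/50 s.
Target frame: (101897/50) × (30000/1001) = 61138200/1001 ≈ 61077.123 → 61077.
At 30 labels/s: frame 61077 → 00:33:55:27.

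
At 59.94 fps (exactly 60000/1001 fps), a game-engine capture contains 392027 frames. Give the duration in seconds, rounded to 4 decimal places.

Running time = 392027 × 1001/60000 = 392419027/60000 s ≈ 6540.3171 s.

6540.3171 seconds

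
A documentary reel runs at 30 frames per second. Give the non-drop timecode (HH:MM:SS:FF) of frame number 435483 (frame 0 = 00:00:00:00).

435483 ÷ 30 = 14516 full seconds, remainder 3 frames.
14516 s = 4 h 1 min 56 s.
Timecode: 04:01:56:03.

04:01:56:03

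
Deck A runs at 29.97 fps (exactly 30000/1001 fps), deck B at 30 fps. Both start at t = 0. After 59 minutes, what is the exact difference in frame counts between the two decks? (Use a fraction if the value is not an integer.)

59 min = 3540 s.
A emits 30000/1001 × 3540 = 106200000/1001 frames; B emits 30 × 3540 = 106200.
Difference = 106200/1001 frames (≈ 106.0939); B is ahead of A.

106200/1001 frames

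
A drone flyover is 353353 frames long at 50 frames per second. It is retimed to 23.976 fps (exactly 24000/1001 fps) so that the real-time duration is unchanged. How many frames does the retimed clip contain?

169440 frames

Target frames = source frames × (target rate / source rate) = 353353 × (24000/1001)/(50) = 353353 × 480/1001 = 169440.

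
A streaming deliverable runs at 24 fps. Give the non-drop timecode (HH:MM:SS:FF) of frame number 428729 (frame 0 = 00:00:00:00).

428729 ÷ 24 = 17863 full seconds, remainder 17 frames.
17863 s = 4 h 57 min 43 s.
Timecode: 04:57:43:17.

04:57:43:17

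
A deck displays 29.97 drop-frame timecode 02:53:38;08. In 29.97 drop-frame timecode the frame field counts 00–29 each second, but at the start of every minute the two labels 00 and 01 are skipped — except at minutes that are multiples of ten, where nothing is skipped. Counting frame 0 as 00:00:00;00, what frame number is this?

312236

Complete 10-minute blocks: 17, each 17982 frames → 305694.
Remaining 3 whole minutes in the current block: 1800 + 2 × 1798 = 5396 frames.
Within the current minute: 38 × 30 + 8 − 2 = 1146 (labels ;00/;01 skipped at this minute). Total = 305694 + 5396 + 1146 = 312236.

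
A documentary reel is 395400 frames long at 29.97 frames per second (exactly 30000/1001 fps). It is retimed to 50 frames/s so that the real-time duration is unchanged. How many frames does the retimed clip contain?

659659 frames

Target frames = source frames × (target rate / source rate) = 395400 × (50)/(30000/1001) = 395400 × 1001/600 = 659659.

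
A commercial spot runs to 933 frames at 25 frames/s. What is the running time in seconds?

Running time = 933 / (25) = 37.32 s.

37.32 seconds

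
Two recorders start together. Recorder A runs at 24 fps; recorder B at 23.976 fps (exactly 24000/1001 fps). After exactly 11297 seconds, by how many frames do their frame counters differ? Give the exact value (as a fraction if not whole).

1896/7 frames

A emits 24 × 11297 = 271128 frames; B emits 24000/1001 × 11297 = 1896000/7.
Difference = 1896/7 frames (≈ 270.8571); B is behind A.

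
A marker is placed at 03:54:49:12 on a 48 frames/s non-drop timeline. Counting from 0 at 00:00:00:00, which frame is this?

676284

Total seconds to the label: (3 × 3600 + 54 × 60 + 49) = 14089.
Frame index = 14089 × 48 + 12 = 676284.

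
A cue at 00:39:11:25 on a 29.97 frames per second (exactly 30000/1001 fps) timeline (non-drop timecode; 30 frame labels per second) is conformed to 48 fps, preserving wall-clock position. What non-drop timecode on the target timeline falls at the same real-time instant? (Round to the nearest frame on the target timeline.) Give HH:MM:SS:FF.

00:39:14:09

Source frame index: (0×3600 + 39×60 + 11) × 30 + 25 = 70555.
Real time: 70555 / (30000/1001) = 14125111/6000 s.
Target frame: (14125111/6000) × (48) = 14125111/125 ≈ 113000.888 → 113001.
At 48 labels/s: frame 113001 → 00:39:14:09.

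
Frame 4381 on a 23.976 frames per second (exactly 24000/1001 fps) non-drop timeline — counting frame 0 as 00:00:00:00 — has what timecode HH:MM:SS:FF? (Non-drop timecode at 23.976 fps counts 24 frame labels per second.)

4381 ÷ 24 = 182 full seconds, remainder 13 frames.
182 s = 0 h 3 min 2 s.
Timecode: 00:03:02:13.

00:03:02:13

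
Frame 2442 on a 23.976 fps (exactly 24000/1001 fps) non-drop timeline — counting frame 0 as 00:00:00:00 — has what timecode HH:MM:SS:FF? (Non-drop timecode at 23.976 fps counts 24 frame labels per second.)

00:01:41:18

2442 ÷ 24 = 101 full seconds, remainder 18 frames.
101 s = 0 h 1 min 41 s.
Timecode: 00:01:41:18.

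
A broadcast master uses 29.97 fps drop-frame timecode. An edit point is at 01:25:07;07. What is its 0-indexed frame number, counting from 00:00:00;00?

As if non-drop at 30 labels/s: (1 × 3600 + 25 × 60 + 7) × 30 + 7 = 153217.
Minute boundaries passed: 85; those not divisible by 10: 85 − 8 = 77; dropped labels = 2 × 77 = 154.
Actual frame index = 153217 − 154 = 153063.

153063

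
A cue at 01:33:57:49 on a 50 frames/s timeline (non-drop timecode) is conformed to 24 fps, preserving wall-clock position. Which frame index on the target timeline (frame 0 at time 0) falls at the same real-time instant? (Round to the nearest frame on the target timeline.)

Source frame index: (1×3600 + 33×60 + 57) × 50 + 49 = 281899.
Real time: 281899 / (50) = 281899/50 s.
Target frame: (281899/50) × (24) = 3382788/25 ≈ 135311.520 → 135312.

frame 135312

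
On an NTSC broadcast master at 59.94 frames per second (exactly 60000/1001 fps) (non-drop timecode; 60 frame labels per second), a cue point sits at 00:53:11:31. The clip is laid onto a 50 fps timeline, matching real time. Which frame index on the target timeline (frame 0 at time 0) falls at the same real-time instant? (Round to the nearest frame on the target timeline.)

Source frame index: (0×3600 + 53×60 + 11) × 60 + 31 = 191491.
Real time: 191491 / (60000/1001) = 191682491/60000 s.
Target frame: (191682491/60000) × (50) = 191682491/1200 ≈ 159735.409 → 159735.

frame 159735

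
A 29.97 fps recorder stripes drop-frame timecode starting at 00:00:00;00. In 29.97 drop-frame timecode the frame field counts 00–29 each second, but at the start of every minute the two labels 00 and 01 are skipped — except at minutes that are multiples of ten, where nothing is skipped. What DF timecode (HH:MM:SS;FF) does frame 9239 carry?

Ten DF minutes hold 17982 frames, so frame 9239 lies in block 0 (frames 0–17981) with 9239 frames into that block.
The block's first minute is 1800 frames and the rest 1798 each; 9239 frames reaches minute 5, so 0 × 18 + 5 × 2 = 10 labels have been skipped so far.
Adding those back, label number 9239 + 10 = 9249 at 30 labels/s is 308 s + 9 f = 0 h 5 min 8 s frame 9, i.e. 00:05:08;09.

00:05:08;09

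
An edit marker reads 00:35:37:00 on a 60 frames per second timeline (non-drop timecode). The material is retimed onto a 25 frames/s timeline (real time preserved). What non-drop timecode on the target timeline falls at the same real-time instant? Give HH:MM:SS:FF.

Source frame index: (0×3600 + 35×60 + 37) × 60 + 0 = 128220.
Real time: 128220 / (60) = 2137 s.
Target frame: (2137) × (25) = 53425.
At 25 labels/s: frame 53425 → 00:35:37:00.

00:35:37:00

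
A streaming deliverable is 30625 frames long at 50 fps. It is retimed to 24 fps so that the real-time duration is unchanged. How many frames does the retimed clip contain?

Target frames = source frames × (target rate / source rate) = 30625 × (24)/(50) = 30625 × 12/25 = 14700.

14700 frames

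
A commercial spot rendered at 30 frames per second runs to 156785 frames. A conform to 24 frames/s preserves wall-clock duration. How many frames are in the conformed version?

125428 frames

Target frames = source frames × (target rate / source rate) = 156785 × (24)/(30) = 156785 × 4/5 = 125428.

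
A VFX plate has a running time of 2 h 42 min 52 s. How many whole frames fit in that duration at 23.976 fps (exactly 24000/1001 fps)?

2 h 42 min 52 s = 9772 s.
Frames = 9772 × 24000/1001 = 33504000/143 ≈ 234293.7063.
Complete frames: 234293.

234293 frames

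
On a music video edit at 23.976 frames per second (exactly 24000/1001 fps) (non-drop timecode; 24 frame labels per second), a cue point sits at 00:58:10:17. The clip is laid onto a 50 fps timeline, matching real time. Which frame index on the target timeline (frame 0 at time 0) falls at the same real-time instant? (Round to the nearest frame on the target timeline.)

Source frame index: (0×3600 + 58×60 + 10) × 24 + 17 = 83777.
Real time: 83777 / (24000/1001) = 83860777/24000 s.
Target frame: (83860777/24000) × (50) = 83860777/480 ≈ 174709.952 → 174710.

frame 174710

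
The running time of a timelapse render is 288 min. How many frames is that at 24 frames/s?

288 min = 17280 s.
Frames = 17280 × 24 = 414720.

414720 frames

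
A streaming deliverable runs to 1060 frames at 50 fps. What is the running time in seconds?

21.2 seconds

Running time = 1060 / (50) = 21.2 s.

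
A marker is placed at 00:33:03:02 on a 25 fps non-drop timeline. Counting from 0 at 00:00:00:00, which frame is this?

Total seconds to the label: (0 × 3600 + 33 × 60 + 3) = 1983.
Frame index = 1983 × 25 + 2 = 49577.

frame 49577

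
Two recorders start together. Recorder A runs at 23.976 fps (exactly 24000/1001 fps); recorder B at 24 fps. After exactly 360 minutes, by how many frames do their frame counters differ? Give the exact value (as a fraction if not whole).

360 min = 21600 s.
A emits 24000/1001 × 21600 = 518400000/1001 frames; B emits 24 × 21600 = 518400.
Difference = 518400/1001 frames (≈ 517.8821); B is ahead of A.

518400/1001 frames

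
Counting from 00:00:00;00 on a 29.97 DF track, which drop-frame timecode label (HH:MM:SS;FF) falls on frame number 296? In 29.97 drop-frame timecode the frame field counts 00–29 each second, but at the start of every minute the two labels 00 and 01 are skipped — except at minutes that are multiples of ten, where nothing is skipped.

Each 10-minute DF block holds 10 × 60 × 30 − 9 × 2 = 17982 frames. 296 ÷ 17982 → 0 full blocks, remainder 296.
Within the partial block the first minute is 1800 frames and each further minute 1798, so 0 further minute boundaries passed. Total skipped labels = 18 × 0 + 2 × 0 = 0.
Non-drop label index = 296 + 0 = 296; at 30 labels/s that is 00:00:09:26, i.e. DF 00:00:09;26.

00:00:09;26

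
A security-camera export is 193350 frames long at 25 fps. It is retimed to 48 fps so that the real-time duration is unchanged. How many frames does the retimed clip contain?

371232 frames

Target frames = source frames × (target rate / source rate) = 193350 × (48)/(25) = 193350 × 48/25 = 371232.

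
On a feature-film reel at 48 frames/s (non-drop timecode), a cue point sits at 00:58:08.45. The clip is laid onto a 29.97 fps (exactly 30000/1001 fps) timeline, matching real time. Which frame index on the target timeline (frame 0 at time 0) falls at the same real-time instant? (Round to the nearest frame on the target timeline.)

frame 104564

Source frame index: (0×3600 + 58×60 + 8) × 48 + 45 = 167469.
Real time: 167469 / (48) = 55823/16 s.
Target frame: (55823/16) × (30000/1001) = 104668125/1001 ≈ 104563.561 → 104564.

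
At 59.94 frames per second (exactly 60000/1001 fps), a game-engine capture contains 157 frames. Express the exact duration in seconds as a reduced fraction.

157157/60000 seconds

Running time = 157 ÷ (60000/1001) = 157 × 1001/60000 = 157157/60000 s.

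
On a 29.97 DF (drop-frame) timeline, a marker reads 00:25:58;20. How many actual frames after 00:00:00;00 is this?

Complete 10-minute blocks: 2, each 17982 frames → 35964.
Remaining 5 whole minutes in the current block: 1800 + 4 × 1798 = 8992 frames.
Within the current minute: 58 × 30 + 20 − 2 = 1758 (labels ;00/;01 skipped at this minute). Total = 35964 + 8992 + 1758 = 46714.

46714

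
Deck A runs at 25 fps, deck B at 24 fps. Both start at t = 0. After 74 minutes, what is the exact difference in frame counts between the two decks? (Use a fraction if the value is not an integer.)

74 min = 4440 s.
A emits 25 × 4440 = 111000 frames; B emits 24 × 4440 = 106560.
Difference = 4440 frames; B is behind A.

4440 frames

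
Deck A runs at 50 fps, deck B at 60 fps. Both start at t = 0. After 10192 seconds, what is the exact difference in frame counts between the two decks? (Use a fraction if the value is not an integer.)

101920 frames

A emits 50 × 10192 = 509600 frames; B emits 60 × 10192 = 611520.
Difference = 101920 frames; B is ahead of A.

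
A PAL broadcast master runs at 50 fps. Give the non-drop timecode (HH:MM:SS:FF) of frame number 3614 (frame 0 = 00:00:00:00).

00:01:12:14

3614 ÷ 50 = 72 full seconds, remainder 14 frames.
72 s = 0 h 1 min 12 s.
Timecode: 00:01:12:14.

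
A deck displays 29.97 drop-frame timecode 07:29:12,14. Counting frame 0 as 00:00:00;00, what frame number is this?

Complete 10-minute blocks: 44, each 17982 frames → 791208.
Remaining 9 whole minutes in the current block: 1800 + 8 × 1798 = 16184 frames.
Within the current minute: 12 × 30 + 14 − 2 = 372 (labels ;00/;01 skipped at this minute). Total = 791208 + 16184 + 372 = 807764.

807764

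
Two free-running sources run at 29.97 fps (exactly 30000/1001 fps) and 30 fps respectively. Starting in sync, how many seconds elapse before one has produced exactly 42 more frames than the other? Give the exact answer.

1401.4 seconds

The gap grows by |30 − 30000/1001| = 30/1001 frames per second.
Time for a 42-frame gap: 42 ÷ (30/1001) = 1401.4 s.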